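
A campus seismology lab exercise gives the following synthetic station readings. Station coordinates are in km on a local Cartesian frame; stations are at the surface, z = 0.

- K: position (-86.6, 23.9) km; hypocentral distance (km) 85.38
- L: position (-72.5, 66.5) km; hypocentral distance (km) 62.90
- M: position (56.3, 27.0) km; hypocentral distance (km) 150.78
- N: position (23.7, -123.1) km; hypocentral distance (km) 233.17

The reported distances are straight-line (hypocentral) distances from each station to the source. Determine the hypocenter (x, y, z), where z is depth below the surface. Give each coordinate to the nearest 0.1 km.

Each station gives a sphere (x−x_i)² + (y−y_i)² + z² = d_i² (stations at z=0).
Subtracting the K sphere from L and M: z² cancels, leaving linear equations in x and y:
28.2 x + 85.2 y = 4941.06
285.8 x + 6.2 y = -19616.94
Solving: x ≈ -70.402, y ≈ 81.296 km (keep extra digits for the depth step; rounded: -70.4, 81.3).
Then from the K sphere: z² = 85.38² − (x + 86.6)² − (y − 23.9)² with x = -70.402, y = 81.296, so z ≈ 61.099 ≈ 61.1 km.

x ≈ -70.4 km, y ≈ 81.3 km, depth ≈ 61.1 km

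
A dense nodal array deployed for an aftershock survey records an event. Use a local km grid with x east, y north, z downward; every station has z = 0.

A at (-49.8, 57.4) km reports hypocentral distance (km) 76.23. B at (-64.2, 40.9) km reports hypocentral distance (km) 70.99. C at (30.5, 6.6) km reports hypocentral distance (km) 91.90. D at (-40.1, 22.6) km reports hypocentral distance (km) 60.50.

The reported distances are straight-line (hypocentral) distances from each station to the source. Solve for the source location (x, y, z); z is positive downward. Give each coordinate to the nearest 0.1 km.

x ≈ -39.6 km, y ≈ 10.6 km, depth ≈ 59.3 km

Each station gives a sphere (x−x_i)² + (y−y_i)² + z² = d_i² (stations at z=0).
Subtracting the A sphere from B and C: z² cancels, leaving linear equations in x and y:
-28.8 x − 33.0 y = 791.08
160.6 x − 101.6 y = -7435.59
Solving: x ≈ -39.600, y ≈ 10.588 km (keep extra digits for the depth step; rounded: -39.6, 10.6).
Then from the A sphere: z² = 76.23² − (x + 49.8)² − (y − 57.4)² with x = -39.600, y = 10.588, so z ≈ 59.293 ≈ 59.3 km.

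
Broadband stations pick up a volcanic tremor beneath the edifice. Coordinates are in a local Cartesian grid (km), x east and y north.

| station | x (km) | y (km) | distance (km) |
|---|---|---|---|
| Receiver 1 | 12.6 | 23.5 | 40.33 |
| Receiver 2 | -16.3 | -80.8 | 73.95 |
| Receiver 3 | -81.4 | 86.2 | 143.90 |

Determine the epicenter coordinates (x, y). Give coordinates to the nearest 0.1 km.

Circle about each station: (x − 12.6)² + (y − 23.5)² = 40.33²; (x + 16.3)² + (y + 80.8)² = 73.95²; (x + 81.4)² + (y − 86.2)² = 143.90².
Subtracting pairs of circle equations eliminates x²+y² and gives linear equations (the radical axes):
-57.8 x − 208.6 y = 2241.23
-188.0 x + 125.4 y = -5735.31
Solving the 2×2 system: x ≈ 19.7, y ≈ -16.2 km.
Check against Receiver 1 (with the unrounded x, y): √((x − 12.6)²+(y − 23.5)²) = 40.33 ≈ 40.33 km. ✓

(19.7, -16.2)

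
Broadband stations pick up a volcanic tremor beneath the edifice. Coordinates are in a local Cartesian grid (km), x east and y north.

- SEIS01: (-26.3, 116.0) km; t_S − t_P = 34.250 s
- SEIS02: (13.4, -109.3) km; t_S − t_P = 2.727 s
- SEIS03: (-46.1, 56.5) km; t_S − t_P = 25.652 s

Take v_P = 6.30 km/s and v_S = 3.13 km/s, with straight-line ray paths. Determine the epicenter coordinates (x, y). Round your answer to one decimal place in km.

4.6 km east, -94.8 km north

Distance from S−P lag: d = Δt · v_P v_S / (v_P − v_S) = Δt · (6.30·3.13)/(6.30−3.13) ≈ 6.2205·Δt.
So d_SEIS01 = 213.05, d_SEIS02 = 16.96, d_SEIS03 = 159.57 km.
Circle about each station: (x + 26.3)² + (y − 116.0)² = 213.05²; (x − 13.4)² + (y + 109.3)² = 16.96²; (x + 46.1)² + (y − 56.5)² = 159.57².
Subtracting pairs of circle equations eliminates x²+y² and gives linear equations (the radical axes):
79.4 x − 450.6 y = 43081.02
-39.6 x − 119.0 y = 11097.49
Solving the 2×2 system: x ≈ 4.6, y ≈ -94.8 km.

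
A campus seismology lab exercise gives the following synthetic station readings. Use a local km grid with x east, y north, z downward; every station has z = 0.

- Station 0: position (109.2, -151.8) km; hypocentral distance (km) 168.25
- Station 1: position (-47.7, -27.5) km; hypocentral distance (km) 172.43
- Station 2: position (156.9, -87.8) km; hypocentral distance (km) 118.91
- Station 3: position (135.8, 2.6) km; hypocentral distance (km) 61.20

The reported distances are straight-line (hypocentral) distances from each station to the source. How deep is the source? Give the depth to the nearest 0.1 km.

Each station gives a sphere (x−x_i)² + (y−y_i)² + z² = d_i² (stations at z=0).
Subtracting the Station 0 sphere from Station 1 and Station 2: z² cancels, leaving linear equations in x and y:
-313.8 x + 248.6 y = -33360.38
95.4 x + 128.0 y = 11527.04
Solving: x ≈ 111.701, y ≈ 6.803 km (keep extra digits for the depth step; rounded: 111.7, 6.8).
Then from the Station 0 sphere: z² = 168.25² − (x − 109.2)² − (y + 151.8)² with x = 111.701, y = 6.803, so z ≈ 56.097 ≈ 56.1 km.

depth ≈ 56.1 km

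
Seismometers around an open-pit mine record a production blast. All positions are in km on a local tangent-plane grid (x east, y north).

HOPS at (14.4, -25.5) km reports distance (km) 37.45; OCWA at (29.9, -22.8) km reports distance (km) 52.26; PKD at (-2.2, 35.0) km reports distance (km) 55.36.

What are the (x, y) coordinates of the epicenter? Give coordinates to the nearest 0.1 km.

Circle about each station: (x − 14.4)² + (y + 25.5)² = 37.45²; (x − 29.9)² + (y + 22.8)² = 52.26²; (x + 2.2)² + (y − 35.0)² = 55.36².
Subtracting the HOPS equation from the OCWA and PKD equations removes the quadratic terms:
31.0 x + 5.4 y = -772.37
-33.2 x + 121.0 y = -1290.00
Solving the 2×2 system: x ≈ -22.0, y ≈ -16.7 km.

-22.0 km east, -16.7 km north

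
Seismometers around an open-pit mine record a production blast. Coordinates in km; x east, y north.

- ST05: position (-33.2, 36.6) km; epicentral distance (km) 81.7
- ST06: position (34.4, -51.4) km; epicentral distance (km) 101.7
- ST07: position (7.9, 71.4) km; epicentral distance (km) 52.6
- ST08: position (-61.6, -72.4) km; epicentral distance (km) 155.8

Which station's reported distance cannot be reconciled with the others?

ST06

Solve using three stations at a time. Using ST05, ST07, ST08 (subtract circle equations pairwise → linear system) gives (x, y) ≈ (48.6, 37.8).
Distances from that point to each station vs reported:
  ST05: calculated 81.8 vs reported 81.7 → residual 0.1 km
  ST06: calculated 90.3 vs reported 101.7 → residual 11.4 km
  ST07: calculated 52.8 vs reported 52.6 → residual 0.2 km
  ST08: calculated 155.9 vs reported 155.8 → residual 0.1 km
ST05, ST07, ST08 are mutually consistent (residuals ≈ 0); ST06 is off by 11.4 km.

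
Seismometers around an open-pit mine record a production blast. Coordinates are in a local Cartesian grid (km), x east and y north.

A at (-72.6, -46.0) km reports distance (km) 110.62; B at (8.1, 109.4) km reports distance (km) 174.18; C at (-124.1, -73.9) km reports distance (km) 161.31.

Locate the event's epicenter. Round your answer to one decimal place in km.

(36.8, -62.4)

Circle about each station: (x + 72.6)² + (y + 46.0)² = 110.62²; (x − 8.1)² + (y − 109.4)² = 174.18²; (x + 124.1)² + (y + 73.9)² = 161.31².
Subtracting the A equation from the B and C equations removes the quadratic terms:
161.4 x + 310.8 y = -13454.68
-103.0 x − 55.8 y = -308.87
Solving the 2×2 system: x ≈ 36.8, y ≈ -62.4 km.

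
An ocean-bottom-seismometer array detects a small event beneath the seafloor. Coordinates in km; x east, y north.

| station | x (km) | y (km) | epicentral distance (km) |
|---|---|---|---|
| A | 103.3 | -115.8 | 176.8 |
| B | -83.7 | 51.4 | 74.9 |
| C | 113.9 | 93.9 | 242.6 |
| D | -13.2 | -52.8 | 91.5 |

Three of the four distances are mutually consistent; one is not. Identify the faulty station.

Solve using three stations at a time. Using B, C, D (subtract circle equations pairwise → linear system) gives (x, y) ≈ (-99.3, -21.9).
Distances from that point to each station vs reported:
  A: calculated 223.3 vs reported 176.8 → residual 46.5 km
  B: calculated 74.9 vs reported 74.9 → residual 0.0 km
  C: calculated 242.6 vs reported 242.6 → residual 0.0 km
  D: calculated 91.5 vs reported 91.5 → residual 0.0 km
B, C, D are mutually consistent (residuals ≈ 0); A is off by 46.5 km.

A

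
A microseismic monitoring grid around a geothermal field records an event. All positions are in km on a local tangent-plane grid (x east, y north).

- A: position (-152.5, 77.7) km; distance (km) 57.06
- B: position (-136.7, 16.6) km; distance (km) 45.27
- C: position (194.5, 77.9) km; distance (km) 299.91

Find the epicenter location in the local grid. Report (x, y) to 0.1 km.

Circle about each station: (x + 152.5)² + (y − 77.7)² = 57.06²; (x + 136.7)² + (y − 16.6)² = 45.27²; (x − 194.5)² + (y − 77.9)² = 299.91².
Subtracting the A equation from the B and C equations removes the quadratic terms:
31.6 x − 122.2 y = -9124.62
694.0 x + 0.4 y = -72085.04
Solving the 2×2 system: x ≈ -103.9, y ≈ 47.8 km.

-103.9 km east, 47.8 km north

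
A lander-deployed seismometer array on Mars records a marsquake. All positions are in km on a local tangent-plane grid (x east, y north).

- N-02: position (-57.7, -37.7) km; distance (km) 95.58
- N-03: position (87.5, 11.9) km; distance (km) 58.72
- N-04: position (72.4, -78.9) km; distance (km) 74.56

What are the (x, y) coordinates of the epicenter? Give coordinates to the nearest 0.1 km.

35.0 km east, -14.4 km north

Circle about each station: (x + 57.7)² + (y + 37.7)² = 95.58²; (x − 87.5)² + (y − 11.9)² = 58.72²; (x − 72.4)² + (y + 78.9)² = 74.56².
Subtracting the N-02 equation from the N-03 and N-04 equations removes the quadratic terms:
290.4 x + 99.2 y = 8734.78
260.2 x − 82.4 y = 10292.73
Solving the 2×2 system: x ≈ 35.0, y ≈ -14.4 km.
Check against N-02 (with the unrounded x, y): √((x + 57.7)²+(y + 37.7)²) = 95.58 ≈ 95.58 km. ✓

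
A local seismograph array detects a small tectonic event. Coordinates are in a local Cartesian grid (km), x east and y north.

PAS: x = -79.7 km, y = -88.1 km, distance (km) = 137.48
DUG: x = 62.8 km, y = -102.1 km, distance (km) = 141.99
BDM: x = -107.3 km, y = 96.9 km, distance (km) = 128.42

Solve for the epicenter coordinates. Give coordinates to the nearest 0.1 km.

Circle about each station: (x + 79.7)² + (y + 88.1)² = 137.48²; (x − 62.8)² + (y + 102.1)² = 141.99²; (x + 107.3)² + (y − 96.9)² = 128.42².
Subtracting pairs of circle equations eliminates x²+y² and gives linear equations (the radical axes):
285.0 x − 28.0 y = -1005.86
-55.2 x + 370.0 y = 9198.25
Solving the 2×2 system: x ≈ -1.1, y ≈ 24.7 km.

-1.1 km east, 24.7 km north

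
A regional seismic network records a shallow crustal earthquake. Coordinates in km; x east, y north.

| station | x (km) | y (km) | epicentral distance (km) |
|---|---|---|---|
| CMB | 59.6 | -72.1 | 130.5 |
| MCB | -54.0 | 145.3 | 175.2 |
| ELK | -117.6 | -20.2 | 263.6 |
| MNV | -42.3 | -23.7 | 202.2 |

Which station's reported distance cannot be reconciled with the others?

Solve using three stations at a time. Using MCB, ELK, MNV (subtract circle equations pairwise → linear system) gives (x, y) ≈ (115.7, 102.3).
Distances from that point to each station vs reported:
  CMB: calculated 183.2 vs reported 130.5 → residual 52.7 km
  MCB: calculated 175.1 vs reported 175.2 → residual 0.1 km
  ELK: calculated 263.5 vs reported 263.6 → residual 0.1 km
  MNV: calculated 202.1 vs reported 202.2 → residual 0.1 km
MCB, ELK, MNV are mutually consistent (residuals ≈ 0); CMB is off by 52.7 km.

CMB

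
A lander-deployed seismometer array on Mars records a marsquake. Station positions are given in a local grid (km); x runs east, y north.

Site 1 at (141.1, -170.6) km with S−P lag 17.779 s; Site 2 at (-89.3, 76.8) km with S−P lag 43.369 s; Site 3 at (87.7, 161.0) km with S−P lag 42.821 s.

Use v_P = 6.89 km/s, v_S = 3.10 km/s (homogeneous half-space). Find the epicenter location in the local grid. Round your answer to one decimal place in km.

Distance from S−P lag: d = Δt · v_P v_S / (v_P − v_S) = Δt · (6.89·3.10)/(6.89−3.10) ≈ 5.6356·Δt.
So d_Site 1 = 100.20, d_Site 2 = 244.41, d_Site 3 = 241.32 km.
Circle about each station: (x − 141.1)² + (y + 170.6)² = 100.20²; (x + 89.3)² + (y − 76.8)² = 244.41²; (x − 87.7)² + (y − 161.0)² = 241.32².
Subtracting the Site 1 equation from the Site 2 and Site 3 equations removes the quadratic terms:
-460.8 x + 494.8 y = -84837.05
-106.8 x + 663.2 y = -63596.58
Solving the 2×2 system: x ≈ 98.1, y ≈ -80.1 km.

x ≈ 98.1 km, y ≈ -80.1 km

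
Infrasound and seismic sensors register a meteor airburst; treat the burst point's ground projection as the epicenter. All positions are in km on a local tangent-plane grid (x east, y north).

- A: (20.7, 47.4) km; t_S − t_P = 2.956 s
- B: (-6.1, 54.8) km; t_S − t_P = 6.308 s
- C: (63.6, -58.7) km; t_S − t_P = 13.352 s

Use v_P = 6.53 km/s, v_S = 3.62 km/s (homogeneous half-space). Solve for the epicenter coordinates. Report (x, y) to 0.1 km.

Distance from S−P lag: d = Δt · v_P v_S / (v_P − v_S) = Δt · (6.53·3.62)/(6.53−3.62) ≈ 8.1232·Δt.
So d_A = 24.01, d_B = 51.24, d_C = 108.46 km.
Circle about each station: (x − 20.7)² + (y − 47.4)² = 24.01²; (x + 6.1)² + (y − 54.8)² = 51.24²; (x − 63.6)² + (y + 58.7)² = 108.46².
Subtracting the A equation from the B and C equations removes the quadratic terms:
-53.6 x + 14.8 y = -1684.06
85.8 x − 212.2 y = -6371.69
Solving the 2×2 system: x ≈ 44.7, y ≈ 48.1 km.

x ≈ 44.7 km, y ≈ 48.1 km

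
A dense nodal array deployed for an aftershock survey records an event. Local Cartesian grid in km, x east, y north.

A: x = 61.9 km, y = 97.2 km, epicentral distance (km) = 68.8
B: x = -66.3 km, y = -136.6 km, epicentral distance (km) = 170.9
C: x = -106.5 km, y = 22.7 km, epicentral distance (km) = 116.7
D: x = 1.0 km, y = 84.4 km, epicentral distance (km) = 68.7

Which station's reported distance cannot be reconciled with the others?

A

Solve using three stations at a time. Using B, C, D (subtract circle equations pairwise → linear system) gives (x, y) ≈ (10.0, 16.3).
Distances from that point to each station vs reported:
  A: calculated 96.1 vs reported 68.8 → residual 27.3 km
  B: calculated 170.9 vs reported 170.9 → residual 0.0 km
  C: calculated 116.7 vs reported 116.7 → residual 0.0 km
  D: calculated 68.7 vs reported 68.7 → residual 0.0 km
B, C, D are mutually consistent (residuals ≈ 0); A is off by 27.3 km.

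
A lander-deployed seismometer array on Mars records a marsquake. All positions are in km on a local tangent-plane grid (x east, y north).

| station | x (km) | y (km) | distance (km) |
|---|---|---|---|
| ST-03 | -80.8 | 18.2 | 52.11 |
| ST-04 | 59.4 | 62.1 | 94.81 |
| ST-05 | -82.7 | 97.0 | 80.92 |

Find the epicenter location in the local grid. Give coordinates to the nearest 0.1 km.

Circle about each station: (x + 80.8)² + (y − 18.2)² = 52.11²; (x − 59.4)² + (y − 62.1)² = 94.81²; (x + 82.7)² + (y − 97.0)² = 80.92².
Subtracting the ST-03 equation from the ST-04 and ST-05 equations removes the quadratic terms:
280.4 x + 87.8 y = -5748.59
-3.8 x + 157.6 y = 5555.82
Solving the 2×2 system: x ≈ -31.3, y ≈ 34.5 km.

(-31.3, 34.5)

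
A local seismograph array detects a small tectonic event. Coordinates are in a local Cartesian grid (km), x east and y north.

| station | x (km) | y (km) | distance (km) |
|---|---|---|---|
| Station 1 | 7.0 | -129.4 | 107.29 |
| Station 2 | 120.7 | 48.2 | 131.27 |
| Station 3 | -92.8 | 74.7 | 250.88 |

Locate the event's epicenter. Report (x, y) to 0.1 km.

x ≈ 103.2 km, y ≈ -81.9 km

Circle about each station: (x − 7.0)² + (y + 129.4)² = 107.29²; (x − 120.7)² + (y − 48.2)² = 131.27²; (x + 92.8)² + (y − 74.7)² = 250.88².
Subtracting pairs of circle equations eliminates x²+y² and gives linear equations (the radical axes):
227.4 x + 355.2 y = -5622.30
-199.6 x + 408.2 y = -54031.06
Solving the 2×2 system: x ≈ 103.2, y ≈ -81.9 km.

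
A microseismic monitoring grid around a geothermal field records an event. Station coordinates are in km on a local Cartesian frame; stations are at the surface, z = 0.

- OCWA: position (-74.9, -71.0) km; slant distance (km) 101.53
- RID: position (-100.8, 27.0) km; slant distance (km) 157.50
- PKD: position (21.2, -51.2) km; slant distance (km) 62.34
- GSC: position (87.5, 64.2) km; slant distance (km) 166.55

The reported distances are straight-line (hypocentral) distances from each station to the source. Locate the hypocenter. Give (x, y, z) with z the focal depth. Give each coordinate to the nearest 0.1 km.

Each station gives a sphere (x−x_i)² + (y−y_i)² + z² = d_i² (stations at z=0).
Subtracting the OCWA sphere from RID and PKD: z² cancels, leaving linear equations in x and y:
-51.8 x + 196.0 y = -14259.28
192.2 x + 39.6 y = -1158.06
Solving: x ≈ 8.501, y ≈ -70.505 km (keep extra digits for the depth step; rounded: 8.5, -70.5).
Then from the OCWA sphere: z² = 101.53² − (x + 74.9)² − (y + 71.0)² with x = 8.501, y = -70.505, so z ≈ 57.900 ≈ 57.9 km.
Check against GSC (with the unrounded solution): distance 166.55 ≈ 166.55 km. ✓

x ≈ 8.5 km, y ≈ -70.5 km, depth ≈ 57.9 km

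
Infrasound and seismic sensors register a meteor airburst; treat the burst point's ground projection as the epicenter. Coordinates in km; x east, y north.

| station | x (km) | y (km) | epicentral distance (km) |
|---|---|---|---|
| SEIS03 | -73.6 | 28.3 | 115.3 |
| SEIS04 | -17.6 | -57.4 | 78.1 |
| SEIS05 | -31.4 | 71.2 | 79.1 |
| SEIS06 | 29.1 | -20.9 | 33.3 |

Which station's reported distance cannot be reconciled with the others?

Solve using three stations at a time. Using SEIS04, SEIS05, SEIS06 (subtract circle equations pairwise → linear system) gives (x, y) ≈ (19.9, 11.1).
Distances from that point to each station vs reported:
  SEIS03: calculated 95.1 vs reported 115.3 → residual 20.2 km
  SEIS04: calculated 78.1 vs reported 78.1 → residual 0.0 km
  SEIS05: calculated 79.1 vs reported 79.1 → residual 0.0 km
  SEIS06: calculated 33.2 vs reported 33.3 → residual 0.1 km
SEIS04, SEIS05, SEIS06 are mutually consistent (residuals ≈ 0); SEIS03 is off by 20.2 km.

SEIS03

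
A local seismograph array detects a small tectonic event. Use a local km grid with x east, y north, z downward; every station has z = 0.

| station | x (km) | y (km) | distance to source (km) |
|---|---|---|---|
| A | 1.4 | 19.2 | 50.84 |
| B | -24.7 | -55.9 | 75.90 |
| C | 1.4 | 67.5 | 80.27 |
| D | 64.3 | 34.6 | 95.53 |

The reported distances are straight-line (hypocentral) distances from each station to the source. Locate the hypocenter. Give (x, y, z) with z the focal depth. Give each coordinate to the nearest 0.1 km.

(-13.4, 3.4, 46.0)

Each station gives a sphere (x−x_i)² + (y−y_i)² + z² = d_i² (stations at z=0).
Subtracting the A sphere from B and C: z² cancels, leaving linear equations in x and y:
-52.2 x − 150.2 y = 188.20
0.0 x + 96.6 y = 329.04
Solving: x ≈ -13.406, y ≈ 3.406 km (keep extra digits for the depth step; rounded: -13.4, 3.4).
Then from the A sphere: z² = 50.84² − (x − 1.4)² − (y − 19.2)² with x = -13.406, y = 3.406, so z ≈ 46.000 ≈ 46.0 km.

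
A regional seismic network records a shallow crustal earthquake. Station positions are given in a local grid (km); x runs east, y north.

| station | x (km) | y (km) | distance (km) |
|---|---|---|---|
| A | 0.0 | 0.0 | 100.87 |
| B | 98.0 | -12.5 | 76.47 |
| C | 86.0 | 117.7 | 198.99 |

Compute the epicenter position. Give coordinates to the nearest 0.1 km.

61.7 km east, -79.8 km north

Circle about each station: x² + y² = 100.87²; (x − 98.0)² + (y + 12.5)² = 76.47²; (x − 86.0)² + (y − 117.7)² = 198.99².
Subtracting the A equation from the B and C equations removes the quadratic terms:
196.0 x − 25.0 y = 14087.35
172.0 x + 235.4 y = -8172.97
Solving the 2×2 system: x ≈ 61.7, y ≈ -79.8 km.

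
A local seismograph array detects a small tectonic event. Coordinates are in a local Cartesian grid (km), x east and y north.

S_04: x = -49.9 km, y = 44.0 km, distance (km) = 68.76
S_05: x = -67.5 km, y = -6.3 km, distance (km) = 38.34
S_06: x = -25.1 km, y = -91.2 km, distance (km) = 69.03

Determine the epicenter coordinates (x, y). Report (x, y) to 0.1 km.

Circle about each station: (x + 49.9)² + (y − 44.0)² = 68.76²; (x + 67.5)² + (y + 6.3)² = 38.34²; (x + 25.1)² + (y + 91.2)² = 69.03².
Subtracting pairs of circle equations eliminates x²+y² and gives linear equations (the radical axes):
-35.2 x − 100.6 y = 3427.91
49.6 x − 270.4 y = 4484.24
Solving the 2×2 system: x ≈ -32.8, y ≈ -22.6 km.

(-32.8, -22.6)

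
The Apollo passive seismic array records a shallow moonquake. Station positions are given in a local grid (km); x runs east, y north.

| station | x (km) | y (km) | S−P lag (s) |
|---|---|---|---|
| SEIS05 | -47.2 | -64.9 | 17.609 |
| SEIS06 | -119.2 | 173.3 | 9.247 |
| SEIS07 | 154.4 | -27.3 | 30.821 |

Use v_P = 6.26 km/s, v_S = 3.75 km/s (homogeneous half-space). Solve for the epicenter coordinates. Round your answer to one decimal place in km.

x ≈ -110.1 km, y ≈ 87.3 km

Distance from S−P lag: d = Δt · v_P v_S / (v_P − v_S) = Δt · (6.26·3.75)/(6.26−3.75) ≈ 9.3526·Δt.
So d_SEIS05 = 164.69, d_SEIS06 = 86.48, d_SEIS07 = 288.26 km.
Circle about each station: (x + 47.2)² + (y + 64.9)² = 164.69²; (x + 119.2)² + (y − 173.3)² = 86.48²; (x − 154.4)² + (y + 27.3)² = 288.26².
Subtracting pairs of circle equations eliminates x²+y² and gives linear equations (the radical axes):
-144.0 x + 476.4 y = 57445.69
403.2 x + 75.2 y = -37826.23
Solving the 2×2 system: x ≈ -110.1, y ≈ 87.3 km.
Check against SEIS05 (with the unrounded x, y): √((x + 47.2)²+(y + 64.9)²) = 164.69 ≈ 164.69 km. ✓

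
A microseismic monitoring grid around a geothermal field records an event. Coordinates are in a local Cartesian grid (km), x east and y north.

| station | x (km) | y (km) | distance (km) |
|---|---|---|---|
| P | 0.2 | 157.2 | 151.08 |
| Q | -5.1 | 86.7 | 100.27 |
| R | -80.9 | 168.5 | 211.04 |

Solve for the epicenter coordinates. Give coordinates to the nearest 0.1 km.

x ≈ 74.4 km, y ≈ 25.6 km

Circle about each station: (x − 0.2)² + (y − 157.2)² = 151.08²; (x + 5.1)² + (y − 86.7)² = 100.27²; (x + 80.9)² + (y − 168.5)² = 211.04².
Subtracting the P equation from the Q and R equations removes the quadratic terms:
-10.6 x − 141.0 y = -4397.89
-162.2 x + 22.6 y = -11487.54
Solving the 2×2 system: x ≈ 74.4, y ≈ 25.6 km.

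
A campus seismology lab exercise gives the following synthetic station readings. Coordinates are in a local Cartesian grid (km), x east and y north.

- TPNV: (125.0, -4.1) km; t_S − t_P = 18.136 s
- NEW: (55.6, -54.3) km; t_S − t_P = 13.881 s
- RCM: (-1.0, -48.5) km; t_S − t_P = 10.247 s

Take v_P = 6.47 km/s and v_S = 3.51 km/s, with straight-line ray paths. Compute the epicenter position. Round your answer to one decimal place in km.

-10.0 km east, 29.6 km north

Distance from S−P lag: d = Δt · v_P v_S / (v_P − v_S) = Δt · (6.47·3.51)/(6.47−3.51) ≈ 7.6722·Δt.
So d_TPNV = 139.14, d_NEW = 106.50, d_RCM = 78.62 km.
Circle about each station: (x − 125.0)² + (y + 4.1)² = 139.14²; (x − 55.6)² + (y + 54.3)² = 106.50²; (x + 1.0)² + (y + 48.5)² = 78.62².
Subtracting the TPNV equation from the NEW and RCM equations removes the quadratic terms:
-138.8 x − 100.4 y = -1584.27
-252.0 x − 88.8 y = -109.72
Solving the 2×2 system: x ≈ -10.0, y ≈ 29.6 km.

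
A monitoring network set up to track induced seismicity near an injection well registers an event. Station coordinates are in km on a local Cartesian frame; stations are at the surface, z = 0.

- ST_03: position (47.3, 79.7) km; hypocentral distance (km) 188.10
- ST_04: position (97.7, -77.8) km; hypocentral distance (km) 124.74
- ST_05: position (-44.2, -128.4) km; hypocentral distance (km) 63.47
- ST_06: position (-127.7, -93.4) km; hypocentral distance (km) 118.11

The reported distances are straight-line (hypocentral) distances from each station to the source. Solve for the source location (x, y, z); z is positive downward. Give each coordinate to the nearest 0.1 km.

Each station gives a sphere (x−x_i)² + (y−y_i)² + z² = d_i² (stations at z=0).
Subtracting the ST_03 sphere from ST_04 and ST_05: z² cancels, leaving linear equations in x and y:
100.8 x − 315.0 y = 26830.29
-183.0 x − 416.2 y = 41203.99
Solving: x ≈ -18.198, y ≈ -90.999 km (keep extra digits for the depth step; rounded: -18.2, -91.0).
Then from the ST_03 sphere: z² = 188.10² − (x − 47.3)² − (y − 79.7)² with x = -18.198, y = -90.999, so z ≈ 44.198 ≈ 44.2 km.

x ≈ -18.2 km, y ≈ -91.0 km, depth ≈ 44.2 km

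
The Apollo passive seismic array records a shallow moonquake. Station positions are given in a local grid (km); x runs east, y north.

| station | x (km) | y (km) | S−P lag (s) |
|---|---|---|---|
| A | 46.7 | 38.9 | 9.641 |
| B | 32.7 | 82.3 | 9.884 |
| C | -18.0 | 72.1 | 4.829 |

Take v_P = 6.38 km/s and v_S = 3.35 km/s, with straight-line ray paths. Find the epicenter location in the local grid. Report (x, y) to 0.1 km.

x ≈ -21.3 km, y ≈ 38.2 km

Distance from S−P lag: d = Δt · v_P v_S / (v_P − v_S) = Δt · (6.38·3.35)/(6.38−3.35) ≈ 7.0538·Δt.
So d_A = 68.01, d_B = 69.72, d_C = 34.06 km.
Circle about each station: (x − 46.7)² + (y − 38.9)² = 68.01²; (x − 32.7)² + (y − 82.3)² = 69.72²; (x + 18.0)² + (y − 72.1)² = 34.06².
Subtracting pairs of circle equations eliminates x²+y² and gives linear equations (the radical axes):
-28.0 x + 86.8 y = 3912.96
-129.4 x + 66.4 y = 5293.59
Solving the 2×2 system: x ≈ -21.3, y ≈ 38.2 km.
Check against A (with the unrounded x, y): √((x − 46.7)²+(y − 38.9)²) = 68.01 ≈ 68.01 km. ✓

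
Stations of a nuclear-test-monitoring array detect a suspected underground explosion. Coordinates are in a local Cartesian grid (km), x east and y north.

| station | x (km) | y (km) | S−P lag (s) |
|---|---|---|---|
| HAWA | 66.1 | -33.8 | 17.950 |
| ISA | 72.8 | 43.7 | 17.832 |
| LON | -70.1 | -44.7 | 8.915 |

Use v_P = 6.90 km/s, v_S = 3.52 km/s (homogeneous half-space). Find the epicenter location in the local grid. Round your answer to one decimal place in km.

-52.5 km east, 16.9 km north

Distance from S−P lag: d = Δt · v_P v_S / (v_P − v_S) = Δt · (6.90·3.52)/(6.90−3.52) ≈ 7.1858·Δt.
So d_HAWA = 128.99, d_ISA = 128.14, d_LON = 64.06 km.
Circle about each station: (x − 66.1)² + (y + 33.8)² = 128.99²; (x − 72.8)² + (y − 43.7)² = 128.14²; (x + 70.1)² + (y + 44.7)² = 64.06².
Subtracting the HAWA equation from the ISA and LON equations removes the quadratic terms:
13.4 x + 155.0 y = 1916.44
-272.4 x − 21.8 y = 13935.19
Solving the 2×2 system: x ≈ -52.5, y ≈ 16.9 km.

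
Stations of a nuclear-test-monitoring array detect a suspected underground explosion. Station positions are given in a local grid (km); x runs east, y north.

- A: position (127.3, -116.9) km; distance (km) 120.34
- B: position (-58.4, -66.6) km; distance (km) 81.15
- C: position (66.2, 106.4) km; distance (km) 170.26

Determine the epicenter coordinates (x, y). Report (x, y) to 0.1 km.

(22.3, -58.1)

Circle about each station: (x − 127.3)² + (y + 116.9)² = 120.34²; (x + 58.4)² + (y + 66.6)² = 81.15²; (x − 66.2)² + (y − 106.4)² = 170.26².
Subtracting pairs of circle equations eliminates x²+y² and gives linear equations (the radical axes):
-371.4 x + 100.6 y = -14128.39
-122.2 x + 446.6 y = -28674.25
Solving the 2×2 system: x ≈ 22.3, y ≈ -58.1 km.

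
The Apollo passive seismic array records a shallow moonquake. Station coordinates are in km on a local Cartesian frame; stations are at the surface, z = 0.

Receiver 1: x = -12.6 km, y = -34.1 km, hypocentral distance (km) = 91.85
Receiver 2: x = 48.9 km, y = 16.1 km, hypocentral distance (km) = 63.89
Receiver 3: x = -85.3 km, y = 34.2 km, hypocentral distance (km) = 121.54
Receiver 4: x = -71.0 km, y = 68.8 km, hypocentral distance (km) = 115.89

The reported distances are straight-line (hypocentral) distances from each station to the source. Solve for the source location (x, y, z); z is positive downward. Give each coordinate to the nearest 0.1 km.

x ≈ 22.2 km, y ≈ 29.4 km, depth ≈ 56.5 km

Each station gives a sphere (x−x_i)² + (y−y_i)² + z² = d_i² (stations at z=0).
Subtracting the Receiver 1 sphere from Receiver 2 and Receiver 3: z² cancels, leaving linear equations in x and y:
123.0 x + 100.4 y = 5683.34
-145.4 x + 136.6 y = 788.61
Solving: x ≈ 22.203, y ≈ 29.406 km (keep extra digits for the depth step; rounded: 22.2, 29.4).
Then from the Receiver 1 sphere: z² = 91.85² − (x + 12.6)² − (y + 34.1)² with x = 22.203, y = 29.406, so z ≈ 56.499 ≈ 56.5 km.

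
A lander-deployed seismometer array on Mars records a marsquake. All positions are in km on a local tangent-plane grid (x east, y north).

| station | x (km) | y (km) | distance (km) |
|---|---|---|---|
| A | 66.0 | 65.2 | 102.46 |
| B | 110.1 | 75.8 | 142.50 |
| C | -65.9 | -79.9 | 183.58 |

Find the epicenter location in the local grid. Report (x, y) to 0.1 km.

-30.3 km east, 100.2 km north

Circle about each station: (x − 66.0)² + (y − 65.2)² = 102.46²; (x − 110.1)² + (y − 75.8)² = 142.50²; (x + 65.9)² + (y + 79.9)² = 183.58².
Subtracting the A equation from the B and C equations removes the quadratic terms:
88.2 x + 21.2 y = -547.59
-263.8 x − 290.2 y = -21083.78
Solving the 2×2 system: x ≈ -30.3, y ≈ 100.2 km.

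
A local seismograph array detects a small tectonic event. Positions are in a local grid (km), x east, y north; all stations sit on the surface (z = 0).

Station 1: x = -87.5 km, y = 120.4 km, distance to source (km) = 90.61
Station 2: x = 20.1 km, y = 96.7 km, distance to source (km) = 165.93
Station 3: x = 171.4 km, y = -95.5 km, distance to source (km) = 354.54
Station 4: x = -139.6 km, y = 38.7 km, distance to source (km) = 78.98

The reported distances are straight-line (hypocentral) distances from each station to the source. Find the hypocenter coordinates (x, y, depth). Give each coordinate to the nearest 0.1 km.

(-130.2, 78.1, 67.8)

Each station gives a sphere (x−x_i)² + (y−y_i)² + z² = d_i² (stations at z=0).
Subtracting the Station 1 sphere from Station 2 and Station 3: z² cancels, leaving linear equations in x and y:
215.2 x − 47.4 y = -31720.10
517.8 x − 431.8 y = -101142.64
Solving: x ≈ -130.193, y ≈ 78.111 km (keep extra digits for the depth step; rounded: -130.2, 78.1).
Then from the Station 1 sphere: z² = 90.61² − (x + 87.5)² − (y − 120.4)² with x = -130.193, y = 78.111, so z ≈ 67.817 ≈ 67.8 km.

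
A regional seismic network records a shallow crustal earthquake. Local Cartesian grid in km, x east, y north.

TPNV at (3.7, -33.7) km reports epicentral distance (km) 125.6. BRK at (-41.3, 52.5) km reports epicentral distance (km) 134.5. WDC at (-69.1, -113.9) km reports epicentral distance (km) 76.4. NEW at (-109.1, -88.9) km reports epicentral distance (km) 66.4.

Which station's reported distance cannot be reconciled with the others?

Solve using three stations at a time. Using TPNV, BRK, WDC (subtract circle equations pairwise → linear system) gives (x, y) ≈ (-119.8, -56.7).
Distances from that point to each station vs reported:
  TPNV: calculated 125.6 vs reported 125.6 → residual 0.0 km
  BRK: calculated 134.5 vs reported 134.5 → residual 0.0 km
  WDC: calculated 76.4 vs reported 76.4 → residual 0.0 km
  NEW: calculated 33.9 vs reported 66.4 → residual 32.5 km
TPNV, BRK, WDC are mutually consistent (residuals ≈ 0); NEW is off by 32.5 km.

NEW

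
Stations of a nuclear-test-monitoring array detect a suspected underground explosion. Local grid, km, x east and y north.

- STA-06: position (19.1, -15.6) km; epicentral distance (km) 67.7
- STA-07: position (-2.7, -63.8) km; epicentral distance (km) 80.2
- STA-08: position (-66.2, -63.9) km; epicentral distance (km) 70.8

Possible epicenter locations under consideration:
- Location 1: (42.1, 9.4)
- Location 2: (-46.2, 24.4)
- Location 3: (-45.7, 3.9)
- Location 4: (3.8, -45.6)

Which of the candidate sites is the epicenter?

Location 3

For each candidate, compare |candidate − station| to the reported distance:
Location 1: residuals STA-06 33.7, STA-07 5.6, STA-08 60.0 → max 60.0 km
Location 2: residuals STA-06 8.9, STA-07 18.1, STA-08 19.7 → max 19.7 km
Location 3: residuals STA-06 0.0, STA-07 0.0, STA-08 0.0 → max 0.0 km
Location 4: residuals STA-06 34.0, STA-07 60.9, STA-08 1.6 → max 60.9 km
Only Location 3 has all residuals ≈ 0.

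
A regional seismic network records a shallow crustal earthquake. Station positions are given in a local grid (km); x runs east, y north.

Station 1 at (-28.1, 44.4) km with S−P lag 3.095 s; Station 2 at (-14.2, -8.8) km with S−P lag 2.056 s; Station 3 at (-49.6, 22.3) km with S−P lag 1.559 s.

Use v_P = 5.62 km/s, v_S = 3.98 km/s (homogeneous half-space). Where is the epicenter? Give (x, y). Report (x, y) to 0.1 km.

Distance from S−P lag: d = Δt · v_P v_S / (v_P − v_S) = Δt · (5.62·3.98)/(5.62−3.98) ≈ 13.6388·Δt.
So d_Station 1 = 42.21, d_Station 2 = 28.04, d_Station 3 = 21.26 km.
Circle about each station: (x + 28.1)² + (y − 44.4)² = 42.21²; (x + 14.2)² + (y + 8.8)² = 28.04²; (x + 49.6)² + (y − 22.3)² = 21.26².
Subtracting the Station 1 equation from the Station 2 and Station 3 equations removes the quadratic terms:
27.8 x − 106.4 y = -1486.45
-43.0 x − 44.2 y = 1526.18
Solving the 2×2 system: x ≈ -39.3, y ≈ 3.7 km.

x ≈ -39.3 km, y ≈ 3.7 km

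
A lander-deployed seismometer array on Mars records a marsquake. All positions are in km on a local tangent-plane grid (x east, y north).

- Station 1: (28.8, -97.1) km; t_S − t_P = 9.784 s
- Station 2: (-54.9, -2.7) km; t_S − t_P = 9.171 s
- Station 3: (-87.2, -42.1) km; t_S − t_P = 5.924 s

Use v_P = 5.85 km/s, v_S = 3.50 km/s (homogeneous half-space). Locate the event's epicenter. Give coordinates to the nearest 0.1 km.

Distance from S−P lag: d = Δt · v_P v_S / (v_P − v_S) = Δt · (5.85·3.50)/(5.85−3.50) ≈ 8.7128·Δt.
So d_Station 1 = 85.25, d_Station 2 = 79.90, d_Station 3 = 51.61 km.
Circle about each station: (x − 28.8)² + (y + 97.1)² = 85.25²; (x + 54.9)² + (y + 2.7)² = 79.90²; (x + 87.2)² + (y + 42.1)² = 51.61².
Subtracting pairs of circle equations eliminates x²+y² and gives linear equations (the radical axes):
-167.4 x + 188.8 y = -6353.00
-232.0 x + 110.0 y = 3722.37
Solving the 2×2 system: x ≈ -55.2, y ≈ -82.6 km.
Check against Station 1 (with the unrounded x, y): √((x − 28.8)²+(y + 97.1)²) = 85.25 ≈ 85.25 km. ✓

x ≈ -55.2 km, y ≈ -82.6 km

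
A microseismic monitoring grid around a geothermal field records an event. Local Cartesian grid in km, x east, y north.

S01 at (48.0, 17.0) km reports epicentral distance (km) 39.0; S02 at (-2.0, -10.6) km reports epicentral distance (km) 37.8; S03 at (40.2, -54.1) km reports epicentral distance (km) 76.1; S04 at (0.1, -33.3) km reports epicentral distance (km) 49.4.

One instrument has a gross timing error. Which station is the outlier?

S02

Solve using three stations at a time. Using S01, S03, S04 (subtract circle equations pairwise → linear system) gives (x, y) ≈ (9.0, 15.3).
Distances from that point to each station vs reported:
  S01: calculated 39.0 vs reported 39.0 → residual 0.0 km
  S02: calculated 28.2 vs reported 37.8 → residual 9.6 km
  S03: calculated 76.1 vs reported 76.1 → residual 0.0 km
  S04: calculated 49.4 vs reported 49.4 → residual 0.0 km
S01, S03, S04 are mutually consistent (residuals ≈ 0); S02 is off by 9.6 km.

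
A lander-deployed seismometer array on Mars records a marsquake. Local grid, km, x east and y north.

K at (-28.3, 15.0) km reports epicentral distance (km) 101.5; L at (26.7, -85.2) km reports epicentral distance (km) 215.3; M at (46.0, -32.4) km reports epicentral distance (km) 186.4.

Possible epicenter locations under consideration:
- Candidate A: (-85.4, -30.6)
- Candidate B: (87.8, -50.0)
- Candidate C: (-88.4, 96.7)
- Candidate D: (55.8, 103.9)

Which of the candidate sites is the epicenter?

Candidate C

For each candidate, compare |candidate − station| to the reported distance:
Candidate A: residuals K 28.4, L 90.6, M 55.0 → max 90.6 km
Candidate B: residuals K 31.6, L 144.8, M 141.0 → max 144.8 km
Candidate C: residuals K 0.1, L 0.0, M 0.0 → max 0.1 km
Candidate D: residuals K 20.9, L 24.0, M 49.7 → max 49.7 km
Only Candidate C has all residuals ≈ 0.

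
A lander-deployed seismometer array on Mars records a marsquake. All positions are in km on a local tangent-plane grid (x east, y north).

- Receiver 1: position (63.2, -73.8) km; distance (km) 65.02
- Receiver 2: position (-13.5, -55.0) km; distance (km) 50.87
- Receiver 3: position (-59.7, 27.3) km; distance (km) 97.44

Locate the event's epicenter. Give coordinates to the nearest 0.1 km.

x ≈ 24.7 km, y ≈ -21.4 km

Circle about each station: (x − 63.2)² + (y + 73.8)² = 65.02²; (x + 13.5)² + (y + 55.0)² = 50.87²; (x + 59.7)² + (y − 27.3)² = 97.44².
Subtracting pairs of circle equations eliminates x²+y² and gives linear equations (the radical axes):
-153.4 x + 37.6 y = -4593.59
-245.8 x + 202.2 y = -10398.25
Solving the 2×2 system: x ≈ 24.7, y ≈ -21.4 km.
Check against Receiver 1 (with the unrounded x, y): √((x − 63.2)²+(y + 73.8)²) = 65.02 ≈ 65.02 km. ✓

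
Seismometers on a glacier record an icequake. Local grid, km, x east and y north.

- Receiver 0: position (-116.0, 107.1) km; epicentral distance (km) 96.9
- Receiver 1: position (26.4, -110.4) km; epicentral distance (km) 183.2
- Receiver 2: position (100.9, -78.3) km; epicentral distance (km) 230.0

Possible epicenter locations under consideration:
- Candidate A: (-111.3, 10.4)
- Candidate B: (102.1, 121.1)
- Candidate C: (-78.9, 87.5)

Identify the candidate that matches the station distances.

For each candidate, compare |candidate − station| to the reported distance:
Candidate A: residuals Receiver 0 0.1, Receiver 1 0.0, Receiver 2 0.0 → max 0.1 km
Candidate B: residuals Receiver 0 121.6, Receiver 1 60.4, Receiver 2 30.6 → max 121.6 km
Candidate C: residuals Receiver 0 54.9, Receiver 1 41.0, Receiver 2 14.6 → max 54.9 km
Only Candidate A has all residuals ≈ 0.

Candidate A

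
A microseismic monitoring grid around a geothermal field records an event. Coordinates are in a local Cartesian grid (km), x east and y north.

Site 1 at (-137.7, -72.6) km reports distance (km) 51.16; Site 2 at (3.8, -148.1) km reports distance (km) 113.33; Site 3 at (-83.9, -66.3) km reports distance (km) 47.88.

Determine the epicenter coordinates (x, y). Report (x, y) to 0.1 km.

x ≈ -103.0 km, y ≈ -110.2 km

Circle about each station: (x + 137.7)² + (y + 72.6)² = 51.16²; (x − 3.8)² + (y + 148.1)² = 113.33²; (x + 83.9)² + (y + 66.3)² = 47.88².
Subtracting the Site 1 equation from the Site 2 and Site 3 equations removes the quadratic terms:
283.0 x − 151.0 y = -12510.34
107.6 x + 12.6 y = -12472.30
Solving the 2×2 system: x ≈ -103.0, y ≈ -110.2 km.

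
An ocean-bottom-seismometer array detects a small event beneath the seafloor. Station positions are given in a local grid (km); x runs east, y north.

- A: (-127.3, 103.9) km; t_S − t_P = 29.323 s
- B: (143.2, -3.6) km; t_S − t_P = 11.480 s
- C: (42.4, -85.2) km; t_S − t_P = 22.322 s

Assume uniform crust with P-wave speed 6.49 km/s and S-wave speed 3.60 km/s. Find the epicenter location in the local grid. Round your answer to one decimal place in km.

x ≈ 108.8 km, y ≈ 82.6 km

Distance from S−P lag: d = Δt · v_P v_S / (v_P − v_S) = Δt · (6.49·3.60)/(6.49−3.60) ≈ 8.0844·Δt.
So d_A = 237.06, d_B = 92.81, d_C = 180.46 km.
Circle about each station: (x + 127.3)² + (y − 103.9)² = 237.06²; (x − 143.2)² + (y + 3.6)² = 92.81²; (x − 42.4)² + (y + 85.2)² = 180.46².
Subtracting pairs of circle equations eliminates x²+y² and gives linear equations (the radical axes):
541.0 x − 215.0 y = 41102.45
339.4 x − 378.2 y = 5687.93
Solving the 2×2 system: x ≈ 108.8, y ≈ 82.6 km.
Check against A (with the unrounded x, y): √((x + 127.3)²+(y − 103.9)²) = 237.06 ≈ 237.06 km. ✓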